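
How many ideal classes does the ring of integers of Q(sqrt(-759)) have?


K = Q(sqrt(-759)). d mod 4 = 1, so D = disc(K) = d = -759
h(K) equals the number of primitive reduced positive-definite forms (a, b, c) = a*x^2 + b*x*y + c*y^2 with b^2 - 4ac = D,
where reduced means |b| <= a <= c, with b >= 0 whenever |b| = a or a = c, and primitive means gcd(a, b, c) = 1.
Reduced forces 3a^2 <= |D| = 759, so 1 <= a <= 15; b must have the parity of D, and c = (b^2 - D)/(4a) must be an integer >= a.
Enumerate a = 1..15, b in [-a, a]:
  a=1: (1, 1, 190)  [1]
  a=2: (2, -1, 95), (2, 1, 95)  [2]
  a=3: (3, 3, 64)  [1]
  a=4: (4, -3, 48), (4, 3, 48)  [2]
  a=5: (5, -1, 38), (5, 1, 38)  [2]
  a=6: (6, -3, 32), (6, 3, 32)  [2]
  a=7: (7, -5, 28), (7, 5, 28)  [2]
  a=8: (8, -3, 24), (8, 3, 24)  [2]
  a=9: none
  a=10: (10, -9, 21), (10, -1, 19), (10, 1, 19), (10, 9, 21)  [4]
  a=11: (11, 11, 20)  [1]
  a=12: (12, -3, 16), (12, 3, 16)  [2]
  a=13: none
  a=14: (14, -9, 15), (14, 5, 14), (14, 9, 15)  [3]
  a=15: none
Total reduced forms: 1 + 2 + 1 + 2 + 2 + 2 + 2 + 2 + 4 + 1 + 2 + 3 = 24
h = 24

24


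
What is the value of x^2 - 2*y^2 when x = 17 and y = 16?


x^2 - d*y^2
= 17^2 - 2*16^2
= 289 - 512
= -223

-223


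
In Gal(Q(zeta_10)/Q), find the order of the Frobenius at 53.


The Frobenius at p in Gal(Q(zeta_n)/Q) = (Z/nZ)* is the class of p, so its order is ord_10(53), the smallest k >= 1 with 53^k = 1 mod 10.
n = 10 = 2 * 5, phi(10) = 4; the order divides phi(n).
Divisors of 4: 1, 2, 4
Repeated squaring mod 10: 53^1 = 3, 53^2 = 9, 53^4 = 1
Test divisors in increasing order:
  k=1: 53^1 = 3 mod 10
  k=2: 53^2 = 9 mod 10
  k=4: 53^4 = 1 mod 10  <- first divisor giving 1
Order = 4

4


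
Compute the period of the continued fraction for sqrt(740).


Run the CF algorithm for sqrt(740).
a_0 = floor(sqrt(740)) = 27; set m_0=0, q_0=1.
Recurrence: m' = q*a - m,  q' = (d - m'^2)/q,  a' = floor((a_0 + m')/q').
  step 1: m=27, q=11, a=4
  step 2: m=17, q=41, a=1
  step 3: m=24, q=4, a=12
  step 4: m=24, q=41, a=1
  step 5: m=17, q=11, a=4
  step 6: m=27, q=1, a=54
a_6 = 2*a_0 = 54, so the period closes here.
sqrt(740) = [27; 4, 1, 12, 1, 4, 54]
Period length = 6

6


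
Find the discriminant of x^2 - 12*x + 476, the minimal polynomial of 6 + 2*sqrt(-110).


The element 6 + 2*sqrt(-110) has minimal polynomial:
x^2 - 12*x + 476
Discriminant = (-12)^2 - 4*(476)
= 144 - 1904
= -1760

-1760


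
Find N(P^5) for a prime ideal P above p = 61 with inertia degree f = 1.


N(P^a) = p^(a*f)
= 61^(5*1)
= 61^5
= 844596301

844596301


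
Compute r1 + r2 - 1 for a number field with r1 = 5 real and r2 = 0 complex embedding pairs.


By Dirichlet's unit theorem:
rank = r1 + r2 - 1
= 5 + 0 - 1
= 4

4


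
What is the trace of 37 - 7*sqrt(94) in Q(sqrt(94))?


Tr(a + b*sqrt(d)) = (a + b*sqrt(d)) + (a - b*sqrt(d)) = 2a
= 2 * (37)
= 74

74


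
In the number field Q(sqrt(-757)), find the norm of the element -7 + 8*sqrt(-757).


N(a + b*sqrt(d)) = a^2 - d*b^2
= (-7)^2 - (-757)*(8)^2
= 49 + 48448
= 48497

48497


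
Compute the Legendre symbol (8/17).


p = 17 is prime, so compute (8/17) with the reciprocity algorithm (Jacobi-symbol steps: pull out 2s via (2/n), flip via reciprocity, reduce):
  pull out 2: (2/17) = +1  (since 17 mod 8 = 1)
  pull out 2: (2/17) = +1  (since 17 mod 8 = 1)
  pull out 2: (2/17) = +1  (since 17 mod 8 = 1)
  (1/17) = 1
Product of signs = 1
(8/17) = 1

1


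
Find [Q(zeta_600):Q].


The degree equals Euler's totient phi(600).
600 = 2^3 * 3 * 5^2
phi(600) = 160

160


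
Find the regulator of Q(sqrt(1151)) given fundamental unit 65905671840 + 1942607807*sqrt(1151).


epsilon = 65905671840 + 1942607807*sqrt(1151)
= 1.3181e+11
R = ln(1.3181e+11)
= 25.6046

25.6046


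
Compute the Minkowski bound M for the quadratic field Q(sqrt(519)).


d = 519, d mod 4 = 3, so disc(K) = 4d = 2076; |disc(K)| = 2076
Real quadratic field, so n = 2, s = r2 = 0, r1 = 2
M = (n!/n^n) * (4/pi)^s * sqrt(|disc(K)|) = (2!/2^2) * (4/pi)^0 * sqrt(2076)
= 0.5 * 1.000000 * 45.563143
= 22.7816

22.7816


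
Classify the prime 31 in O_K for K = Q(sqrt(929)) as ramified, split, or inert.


K = Q(sqrt(929)). Since d mod 4 = 1, disc(K) = 929.
Check p | disc: 929 mod 31 = 30.
p does not divide disc. Compute Legendre symbol (d/p):
30^((31-1)/2) mod 31 = -1
(d/p) = -1, so p is inert: (p) stays prime with e=1, f=2, g=1.
Therefore p is inert.

inert


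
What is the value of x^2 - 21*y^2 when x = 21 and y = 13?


x^2 - d*y^2
= 21^2 - 21*13^2
= 441 - 3549
= -3108

-3108


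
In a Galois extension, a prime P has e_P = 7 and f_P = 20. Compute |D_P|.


|D_P| = e * f
= 7 * 20
= 140

140


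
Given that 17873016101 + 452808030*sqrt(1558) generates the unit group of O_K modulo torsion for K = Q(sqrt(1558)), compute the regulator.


epsilon = 17873016101 + 452808030*sqrt(1558)
= 3.5746e+10
R = ln(3.5746e+10)
= 24.2997

24.2997


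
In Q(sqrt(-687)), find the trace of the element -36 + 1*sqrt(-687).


Tr(a + b*sqrt(d)) = (a + b*sqrt(d)) + (a - b*sqrt(d)) = 2a
= 2 * (-36)
= -72

-72


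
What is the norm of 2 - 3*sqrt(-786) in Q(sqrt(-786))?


N(a + b*sqrt(d)) = a^2 - d*b^2
= (2)^2 - (-786)*(-3)^2
= 4 + 7074
= 7078

7078


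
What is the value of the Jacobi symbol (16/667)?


Compute (16/667) via quadratic reciprocity:
  pull out 2: (2/667) = -1  (since 667 mod 8 = 3)
  pull out 2: (2/667) = -1  (since 667 mod 8 = 3)
  pull out 2: (2/667) = -1  (since 667 mod 8 = 3)
  pull out 2: (2/667) = -1  (since 667 mod 8 = 3)
  (1/667) = 1
Product of signs = 1

1


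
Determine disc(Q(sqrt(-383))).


For K = Q(sqrt(d)) with d squarefree: disc(K) = d if d = 1 mod 4, and disc(K) = 4d if d = 2 or 3 mod 4.
Here d = -383, and d mod 4 = 1.
d = 1 mod 4 (O_K = Z[(1+sqrt(d))/2]), so disc(K) = d = -383

-383


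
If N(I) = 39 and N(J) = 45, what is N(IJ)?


N(IJ) = N(I) * N(J)
= 39 * 45
= 1755

1755


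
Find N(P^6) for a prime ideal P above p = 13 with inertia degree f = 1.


N(P^a) = p^(a*f)
= 13^(6*1)
= 13^6
= 4826809

4826809


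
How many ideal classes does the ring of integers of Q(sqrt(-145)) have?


K = Q(sqrt(-145)). d mod 4 = 3, so D = disc(K) = 4d = -580
h(K) equals the number of primitive reduced positive-definite forms (a, b, c) = a*x^2 + b*x*y + c*y^2 with b^2 - 4ac = D,
where reduced means |b| <= a <= c, with b >= 0 whenever |b| = a or a = c, and primitive means gcd(a, b, c) = 1.
Reduced forces 3a^2 <= |D| = 580, so 1 <= a <= 13; b must have the parity of D, and c = (b^2 - D)/(4a) must be an integer >= a.
Enumerate a = 1..13, b in [-a, a]:
  a=1: (1, 0, 145)  [1]
  a=2: (2, 2, 73)  [1]
  a=3..4: none
  a=5: (5, 0, 29)  [1]
  a=6: none
  a=7: (7, -6, 22), (7, 6, 22)  [2]
  a=8..9: none
  a=10: (10, 10, 17)  [1]
  a=11: (11, -6, 14), (11, 6, 14)  [2]
  a=12..13: none
Total reduced forms: 1 + 1 + 1 + 2 + 1 + 2 = 8
h = 8

8


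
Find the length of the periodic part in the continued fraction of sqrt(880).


Run the CF algorithm for sqrt(880).
a_0 = floor(sqrt(880)) = 29; set m_0=0, q_0=1.
Recurrence: m' = q*a - m,  q' = (d - m'^2)/q,  a' = floor((a_0 + m')/q').
  step 1: m=29, q=39, a=1
  step 2: m=10, q=20, a=1
  step 3: m=10, q=39, a=1
  step 4: m=29, q=1, a=58
a_4 = 2*a_0 = 58, so the period closes here.
sqrt(880) = [29; 1, 1, 1, 58]
Period length = 4

4


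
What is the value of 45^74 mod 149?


p = 149 is prime and the exponent is (p-1)/2 = 74, so by Euler's criterion 45^74 = (45/149) = +1 or -1 mod 149.
Compute by square-and-multiply:
  74 = 64 + 8 + 2 (binary 1001010)
  Repeated squaring mod 149: 45^1 = 45, 45^2 = 88, 45^4 = 145, 45^8 = 16, 45^16 = 107, 45^32 = 125, 45^64 = 129
  45^74 = 45^64 * 45^8 * 45^2 = 129 * 16 * 88 mod 149
    129 * 16 = 2064 = 127 mod 149
    127 * 88 = 11176 = 1 mod 149
  45^74 = 1 mod 149
Result 1: 45 is a quadratic residue mod 149.
45^74 mod 149 = 1

1


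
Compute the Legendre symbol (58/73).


p = 73 is prime, so compute (58/73) with the reciprocity algorithm (Jacobi-symbol steps: pull out 2s via (2/n), flip via reciprocity, reduce):
  pull out 2: (2/73) = +1  (since 73 mod 8 = 1)
  reciprocity: (29/73) -> +(73/29)
  reduce: (15/29)
  reciprocity: (15/29) -> +(29/15)
  reduce: (14/15)
  pull out 2: (2/15) = +1  (since 15 mod 8 = 7)
  reciprocity: (7/15) -> -(15/7)
  reduce: (1/7)
  (1/7) = 1
Product of signs = -1
(58/73) = -1

-1


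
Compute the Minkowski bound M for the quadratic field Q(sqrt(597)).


d = 597, d mod 4 = 1, so disc(K) = d = 597; |disc(K)| = 597
Real quadratic field, so n = 2, s = r2 = 0, r1 = 2
M = (n!/n^n) * (4/pi)^s * sqrt(|disc(K)|) = (2!/2^2) * (4/pi)^0 * sqrt(597)
= 0.5 * 1.000000 * 24.433583
= 12.2168

12.2168


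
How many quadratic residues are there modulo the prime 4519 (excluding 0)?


For prime p, the number of non-zero quadratic residues is (p-1)/2.
= (4519-1)/2
= 2259

2259


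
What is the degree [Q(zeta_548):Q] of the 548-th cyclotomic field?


The degree equals Euler's totient phi(548).
548 = 2^2 * 137
phi(548) = 272

272


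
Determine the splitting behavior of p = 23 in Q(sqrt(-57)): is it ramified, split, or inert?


K = Q(sqrt(-57)). Since d mod 4 = 3, disc(K) = -228.
Check p | disc: -228 mod 23 = 2.
p does not divide disc. Compute Legendre symbol (d/p):
12^((23-1)/2) mod 23 = 1
(d/p) = 1, so p splits: (p) = P*P' with e=1, f=1, g=2.
Therefore p is split.

split


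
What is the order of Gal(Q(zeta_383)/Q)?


|Gal(Q(zeta_383)/Q)| = phi(383)
= 382

382


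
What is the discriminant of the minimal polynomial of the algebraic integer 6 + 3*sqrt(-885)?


The element 6 + 3*sqrt(-885) has minimal polynomial:
x^2 - 12*x + 8001
Discriminant = (-12)^2 - 4*(8001)
= 144 - 32004
= -31860

-31860


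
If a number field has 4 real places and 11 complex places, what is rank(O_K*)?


By Dirichlet's unit theorem:
rank = r1 + r2 - 1
= 4 + 11 - 1
= 14

14


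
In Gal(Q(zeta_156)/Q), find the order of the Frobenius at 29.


The Frobenius at p in Gal(Q(zeta_n)/Q) = (Z/nZ)* is the class of p, so its order is ord_156(29), the smallest k >= 1 with 29^k = 1 mod 156.
n = 156 = 2^2 * 3 * 13, phi(156) = 48; the order divides phi(n).
Divisors of 48: 1, 2, 3, 4, 6, 8, 12, 16, 24, 48
Repeated squaring mod 156: 29^1 = 29, 29^2 = 61, 29^4 = 133, 29^8 = 61, 29^16 = 133, 29^32 = 61
Test divisors in increasing order:
  k=1: 29^1 = 29 mod 156
  k=2: 29^2 = 61 mod 156
  k=3: 29^3 = 61 * 29 = 53 mod 156
  k=4: 29^4 = 133 mod 156
  k=6: 29^6 = 133 * 61 = 1 mod 156  <- first divisor giving 1
Order = 6

6


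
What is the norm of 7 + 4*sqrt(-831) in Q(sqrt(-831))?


N(a + b*sqrt(d)) = a^2 - d*b^2
= (7)^2 - (-831)*(4)^2
= 49 + 13296
= 13345

13345


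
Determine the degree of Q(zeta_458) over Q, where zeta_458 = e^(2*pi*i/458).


The degree equals Euler's totient phi(458).
458 = 2 * 229
phi(458) = 228

228


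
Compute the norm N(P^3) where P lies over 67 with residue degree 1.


N(P^a) = p^(a*f)
= 67^(3*1)
= 67^3
= 300763

300763


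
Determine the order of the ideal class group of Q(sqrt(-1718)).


K = Q(sqrt(-1718)). d mod 4 = 2, so D = disc(K) = 4d = -6872
h(K) equals the number of primitive reduced positive-definite forms (a, b, c) = a*x^2 + b*x*y + c*y^2 with b^2 - 4ac = D,
where reduced means |b| <= a <= c, with b >= 0 whenever |b| = a or a = c, and primitive means gcd(a, b, c) = 1.
Reduced forces 3a^2 <= |D| = 6872, so 1 <= a <= 47; b must have the parity of D, and c = (b^2 - D)/(4a) must be an integer >= a.
Enumerate a = 1..47, b in [-a, a]:
  a=1: (1, 0, 1718)  [1]
  a=2: (2, 0, 859)  [1]
  a=3: (3, -2, 573), (3, 2, 573)  [2]
  a=4..5: none
  a=6: (6, -4, 287), (6, 4, 287)  [2]
  a=7: (7, -4, 246), (7, 4, 246)  [2]
  a=8: none
  a=9: (9, -2, 191), (9, 2, 191)  [2]
  a=10: none
  a=11: (11, -6, 157), (11, 6, 157)  [2]
  a=12..13: none
  a=14: (14, -4, 123), (14, 4, 123)  [2]
  a=15..16: none
  a=17: (17, -8, 102), (17, 8, 102)  [2]
  a=18: (18, -16, 99), (18, 16, 99)  [2]
  a=19: (19, -14, 93), (19, 14, 93)  [2]
  a=20: none
  a=21: (21, -10, 83), (21, -4, 82), (21, 4, 82), (21, 10, 83)  [4]
  a=22: (22, -16, 81), (22, 16, 81)  [2]
  a=23..26: none
  a=27: (27, -16, 66), (27, 16, 66)  [2]
  a=28: none
  a=29: (29, -28, 66), (29, 28, 66)  [2]
  a=30: none
  a=31: (31, -14, 57), (31, 14, 57)  [2]
  a=32: none
  a=33: (33, -28, 58), (33, -16, 54), (33, 16, 54), (33, 28, 58)  [4]
  a=34: (34, -8, 51), (34, 8, 51)  [2]
  a=35..36: none
  a=37: (37, -26, 51), (37, 26, 51)  [2]
  a=38: (38, -24, 49), (38, 24, 49)  [2]
  a=39..40: none
  a=41: (41, -4, 42), (41, 4, 42)  [2]
  a=42: (42, -32, 47), (42, 32, 47)  [2]
  a=43..47: none
Total reduced forms: 1 + 1 + 2 + 2 + 2 + 2 + 2 + 2 + 2 + 2 + 2 + 4 + 2 + 2 + 2 + 2 + 4 + 2 + 2 + 2 + 2 + 2 = 46
h = 46

46


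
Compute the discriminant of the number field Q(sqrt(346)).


For K = Q(sqrt(d)) with d squarefree: disc(K) = d if d = 1 mod 4, and disc(K) = 4d if d = 2 or 3 mod 4.
Here d = 346, and d mod 4 = 2.
d = 2 mod 4, not 1 (O_K = Z[sqrt(d)]), so disc(K) = 4d = 4 * (346) = 1384

1384


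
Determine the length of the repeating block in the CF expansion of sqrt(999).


Run the CF algorithm for sqrt(999).
a_0 = floor(sqrt(999)) = 31; set m_0=0, q_0=1.
Recurrence: m' = q*a - m,  q' = (d - m'^2)/q,  a' = floor((a_0 + m')/q').
  step 1: m=31, q=38, a=1
  step 2: m=7, q=25, a=1
  step 3: m=18, q=27, a=1
  step 4: m=9, q=34, a=1
  step 5: m=25, q=11, a=5
  step 6: m=30, q=9, a=6
  step 7: m=24, q=47, a=1
  step 8: m=23, q=10, a=5
  step 9: m=27, q=27, a=2
  step 10: m=27, q=10, a=5
  step 11: m=23, q=47, a=1
  step 12: m=24, q=9, a=6
  step 13: m=30, q=11, a=5
  step 14: m=25, q=34, a=1
  step 15: m=9, q=27, a=1
  step 16: m=18, q=25, a=1
  step 17: m=7, q=38, a=1
  step 18: m=31, q=1, a=62
a_18 = 2*a_0 = 62, so the period closes here.
sqrt(999) = [31; 1, 1, 1, 1, 5, 6, 1, 5, 2, 5, 1, 6, 5, 1, 1, 1, 1, 62]
Period length = 18

18


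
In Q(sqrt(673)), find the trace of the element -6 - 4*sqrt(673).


Tr(a + b*sqrt(d)) = (a + b*sqrt(d)) + (a - b*sqrt(d)) = 2a
= 2 * (-6)
= -12

-12


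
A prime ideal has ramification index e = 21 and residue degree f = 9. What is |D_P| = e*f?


|D_P| = e * f
= 21 * 9
= 189

189


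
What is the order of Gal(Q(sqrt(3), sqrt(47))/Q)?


The 2 square roots of distinct primes are multiplicatively independent over Q,
so [K:Q] = 2^2 and Gal(K/Q) is isomorphic to (Z/2Z)^2.
|Gal| = 2^2 = 4

4


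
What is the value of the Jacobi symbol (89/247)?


Compute (89/247) via quadratic reciprocity:
  reciprocity: (89/247) -> +(247/89)
  reduce: (69/89)
  reciprocity: (69/89) -> +(89/69)
  reduce: (20/69)
  pull out 2: (2/69) = -1  (since 69 mod 8 = 5)
  pull out 2: (2/69) = -1  (since 69 mod 8 = 5)
  reciprocity: (5/69) -> +(69/5)
  reduce: (4/5)
  pull out 2: (2/5) = -1  (since 5 mod 8 = 5)
  pull out 2: (2/5) = -1  (since 5 mod 8 = 5)
  (1/5) = 1
Product of signs = 1

1


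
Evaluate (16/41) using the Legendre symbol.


p = 41 is prime, so compute (16/41) with the reciprocity algorithm (Jacobi-symbol steps: pull out 2s via (2/n), flip via reciprocity, reduce):
  pull out 2: (2/41) = +1  (since 41 mod 8 = 1)
  pull out 2: (2/41) = +1  (since 41 mod 8 = 1)
  pull out 2: (2/41) = +1  (since 41 mod 8 = 1)
  pull out 2: (2/41) = +1  (since 41 mod 8 = 1)
  (1/41) = 1
Product of signs = 1
(16/41) = 1

1


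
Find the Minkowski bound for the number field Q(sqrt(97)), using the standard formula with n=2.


d = 97, d mod 4 = 1, so disc(K) = d = 97; |disc(K)| = 97
Real quadratic field, so n = 2, s = r2 = 0, r1 = 2
M = (n!/n^n) * (4/pi)^s * sqrt(|disc(K)|) = (2!/2^2) * (4/pi)^0 * sqrt(97)
= 0.5 * 1.000000 * 9.848858
= 4.9244

4.9244


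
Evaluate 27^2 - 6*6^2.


x^2 - d*y^2
= 27^2 - 6*6^2
= 729 - 216
= 513

513


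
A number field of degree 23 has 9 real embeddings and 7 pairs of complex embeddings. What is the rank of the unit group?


By Dirichlet's unit theorem:
rank = r1 + r2 - 1
= 9 + 7 - 1
= 15

15


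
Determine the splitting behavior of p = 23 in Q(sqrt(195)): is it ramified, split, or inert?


K = Q(sqrt(195)). Since d mod 4 = 3, disc(K) = 780.
Check p | disc: 780 mod 23 = 21.
p does not divide disc. Compute Legendre symbol (d/p):
11^((23-1)/2) mod 23 = -1
(d/p) = -1, so p is inert: (p) stays prime with e=1, f=2, g=1.
Therefore p is inert.

inert


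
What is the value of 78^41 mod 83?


p = 83 is prime and the exponent is (p-1)/2 = 41, so by Euler's criterion 78^41 = (78/83) = +1 or -1 mod 83.
Compute by square-and-multiply:
  41 = 32 + 8 + 1 (binary 101001)
  Repeated squaring mod 83: 78^1 = 78, 78^2 = 25, 78^4 = 44, 78^8 = 27, 78^16 = 65, 78^32 = 75
  78^41 = 78^32 * 78^8 * 78^1 = 75 * 27 * 78 mod 83
    75 * 27 = 2025 = 33 mod 83
    33 * 78 = 2574 = 1 mod 83
  78^41 = 1 mod 83
Result 1: 78 is a quadratic residue mod 83.
78^41 mod 83 = 1

1


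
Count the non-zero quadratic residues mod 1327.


For prime p, the number of non-zero quadratic residues is (p-1)/2.
= (1327-1)/2
= 663

663


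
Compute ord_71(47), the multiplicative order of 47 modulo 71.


We want ord_71(47), the smallest k >= 1 with 47^k = 1 mod 71.
n = 71 = 71, phi(71) = 70; the order divides phi(n).
Divisors of 70: 1, 2, 5, 7, 10, 14, 35, 70
Repeated squaring mod 71: 47^1 = 47, 47^2 = 8, 47^4 = 64, 47^8 = 49, 47^16 = 58, 47^32 = 27, 47^64 = 19
Test divisors in increasing order:
  k=1: 47^1 = 47 mod 71
  k=2: 47^2 = 8 mod 71
  k=5: 47^5 = 64 * 47 = 26 mod 71
  k=7: 47^7 = 64 * 8 * 47 = 66 mod 71
  k=10: 47^10 = 49 * 8 = 37 mod 71
  k=14: 47^14 = 49 * 64 * 8 = 25 mod 71
  k=35: 47^35 = 27 * 8 * 47 = 70 mod 71
  k=70: 47^70 = 19 * 64 * 8 = 1 mod 71  <- first divisor giving 1
Order = 70

70


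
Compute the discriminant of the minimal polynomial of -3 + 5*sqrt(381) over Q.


The element -3 + 5*sqrt(381) has minimal polynomial:
x^2 + 6*x - 9516
Discriminant = (6)^2 - 4*(-9516)
= 36 + 38064
= 38100

38100


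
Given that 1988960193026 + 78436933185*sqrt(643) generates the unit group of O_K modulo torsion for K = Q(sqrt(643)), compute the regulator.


epsilon = 1988960193026 + 78436933185*sqrt(643)
= 3.9779e+12
R = ln(3.9779e+12)
= 29.0118

29.0118


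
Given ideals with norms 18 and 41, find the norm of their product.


N(IJ) = N(I) * N(J)
= 18 * 41
= 738

738


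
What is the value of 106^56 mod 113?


p = 113 is prime and the exponent is (p-1)/2 = 56, so by Euler's criterion 106^56 = (106/113) = +1 or -1 mod 113.
Compute by square-and-multiply:
  56 = 32 + 16 + 8 (binary 111000)
  Repeated squaring mod 113: 106^1 = 106, 106^2 = 49, 106^4 = 28, 106^8 = 106, 106^16 = 49, 106^32 = 28
  106^56 = 106^32 * 106^16 * 106^8 = 28 * 49 * 106 mod 113
    28 * 49 = 1372 = 16 mod 113
    16 * 106 = 1696 = 1 mod 113
  106^56 = 1 mod 113
Result 1: 106 is a quadratic residue mod 113.
106^56 mod 113 = 1

1


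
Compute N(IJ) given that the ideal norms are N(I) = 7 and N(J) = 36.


N(IJ) = N(I) * N(J)
= 7 * 36
= 252

252


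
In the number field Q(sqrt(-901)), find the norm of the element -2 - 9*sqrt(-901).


N(a + b*sqrt(d)) = a^2 - d*b^2
= (-2)^2 - (-901)*(-9)^2
= 4 + 72981
= 72985

72985


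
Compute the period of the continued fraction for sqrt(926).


Run the CF algorithm for sqrt(926).
a_0 = floor(sqrt(926)) = 30; set m_0=0, q_0=1.
Recurrence: m' = q*a - m,  q' = (d - m'^2)/q,  a' = floor((a_0 + m')/q').
  step 1: m=30, q=26, a=2
  step 2: m=22, q=17, a=3
  step 3: m=29, q=5, a=11
  step 4: m=26, q=50, a=1
  step 5: m=24, q=7, a=7
  step 6: m=25, q=43, a=1
  step 7: m=18, q=14, a=3
  step 8: m=24, q=25, a=2
  step 9: m=26, q=10, a=5
  step 10: m=24, q=35, a=1
  step 11: m=11, q=23, a=1
  step 12: m=12, q=34, a=1
  step 13: m=22, q=13, a=4
  step 14: m=30, q=2, a=30
  step 15: m=30, q=13, a=4
  step 16: m=22, q=34, a=1
  step 17: m=12, q=23, a=1
  step 18: m=11, q=35, a=1
  step 19: m=24, q=10, a=5
  step 20: m=26, q=25, a=2
  step 21: m=24, q=14, a=3
  step 22: m=18, q=43, a=1
  step 23: m=25, q=7, a=7
  step 24: m=24, q=50, a=1
  step 25: m=26, q=5, a=11
  step 26: m=29, q=17, a=3
  step 27: m=22, q=26, a=2
  step 28: m=30, q=1, a=60
a_28 = 2*a_0 = 60, so the period closes here.
sqrt(926) = [30; 2, 3, 11, 1, 7, 1, 3, 2, 5, 1, 1, 1, 4, 30, 4, 1, 1, 1, 5, 2, 3, 1, 7, 1, 11, 3, 2, 60]
Period length = 28

28


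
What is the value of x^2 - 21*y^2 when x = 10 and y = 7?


x^2 - d*y^2
= 10^2 - 21*7^2
= 100 - 1029
= -929

-929


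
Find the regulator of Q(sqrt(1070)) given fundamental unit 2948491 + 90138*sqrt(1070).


epsilon = 2948491 + 90138*sqrt(1070)
= 5.8970e+06
R = ln(5.8970e+06)
= 15.5900

15.5900


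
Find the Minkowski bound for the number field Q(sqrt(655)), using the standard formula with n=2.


d = 655, d mod 4 = 3, so disc(K) = 4d = 2620; |disc(K)| = 2620
Real quadratic field, so n = 2, s = r2 = 0, r1 = 2
M = (n!/n^n) * (4/pi)^s * sqrt(|disc(K)|) = (2!/2^2) * (4/pi)^0 * sqrt(2620)
= 0.5 * 1.000000 * 51.185936
= 25.5930

25.5930


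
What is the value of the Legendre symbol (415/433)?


p = 433 is prime, so compute (415/433) with the reciprocity algorithm (Jacobi-symbol steps: pull out 2s via (2/n), flip via reciprocity, reduce):
  reciprocity: (415/433) -> +(433/415)
  reduce: (18/415)
  pull out 2: (2/415) = +1  (since 415 mod 8 = 7)
  reciprocity: (9/415) -> +(415/9)
  reduce: (1/9)
  (1/9) = 1
Product of signs = 1
(415/433) = 1

1


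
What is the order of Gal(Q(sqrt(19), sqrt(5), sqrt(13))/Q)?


The 3 square roots of distinct primes are multiplicatively independent over Q,
so [K:Q] = 2^3 and Gal(K/Q) is isomorphic to (Z/2Z)^3.
|Gal| = 2^3 = 8

8


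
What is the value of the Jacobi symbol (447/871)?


Compute (447/871) via quadratic reciprocity:
  reciprocity: (447/871) -> -(871/447)
  reduce: (424/447)
  pull out 2: (2/447) = +1  (since 447 mod 8 = 7)
  pull out 2: (2/447) = +1  (since 447 mod 8 = 7)
  pull out 2: (2/447) = +1  (since 447 mod 8 = 7)
  reciprocity: (53/447) -> +(447/53)
  reduce: (23/53)
  reciprocity: (23/53) -> +(53/23)
  reduce: (7/23)
  reciprocity: (7/23) -> -(23/7)
  reduce: (2/7)
  pull out 2: (2/7) = +1  (since 7 mod 8 = 7)
  (1/7) = 1
Product of signs = 1

1


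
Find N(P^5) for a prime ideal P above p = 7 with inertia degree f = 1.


N(P^a) = p^(a*f)
= 7^(5*1)
= 7^5
= 16807

16807


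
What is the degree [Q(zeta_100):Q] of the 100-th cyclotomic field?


The degree equals Euler's totient phi(100).
100 = 2^2 * 5^2
phi(100) = 40

40


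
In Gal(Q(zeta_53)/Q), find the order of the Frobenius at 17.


The Frobenius at p in Gal(Q(zeta_n)/Q) = (Z/nZ)* is the class of p, so its order is ord_53(17), the smallest k >= 1 with 17^k = 1 mod 53.
n = 53 = 53, phi(53) = 52; the order divides phi(n).
Divisors of 52: 1, 2, 4, 13, 26, 52
Repeated squaring mod 53: 17^1 = 17, 17^2 = 24, 17^4 = 46, 17^8 = 49, 17^16 = 16, 17^32 = 44
Test divisors in increasing order:
  k=1: 17^1 = 17 mod 53
  k=2: 17^2 = 24 mod 53
  k=4: 17^4 = 46 mod 53
  k=13: 17^13 = 49 * 46 * 17 = 52 mod 53
  k=26: 17^26 = 16 * 49 * 24 = 1 mod 53  <- first divisor giving 1
Order = 26

26


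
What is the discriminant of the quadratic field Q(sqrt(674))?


For K = Q(sqrt(d)) with d squarefree: disc(K) = d if d = 1 mod 4, and disc(K) = 4d if d = 2 or 3 mod 4.
Here d = 674, and d mod 4 = 2.
d = 2 mod 4, not 1 (O_K = Z[sqrt(d)]), so disc(K) = 4d = 4 * (674) = 2696

2696


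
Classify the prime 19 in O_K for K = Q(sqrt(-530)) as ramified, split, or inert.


K = Q(sqrt(-530)). Since d mod 4 = 2, disc(K) = -2120.
Check p | disc: -2120 mod 19 = 8.
p does not divide disc. Compute Legendre symbol (d/p):
2^((19-1)/2) mod 19 = -1
(d/p) = -1, so p is inert: (p) stays prime with e=1, f=2, g=1.
Therefore p is inert.

inert


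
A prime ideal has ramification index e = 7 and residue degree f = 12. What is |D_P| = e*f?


|D_P| = e * f
= 7 * 12
= 84

84


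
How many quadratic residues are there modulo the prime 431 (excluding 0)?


For prime p, the number of non-zero quadratic residues is (p-1)/2.
= (431-1)/2
= 215

215


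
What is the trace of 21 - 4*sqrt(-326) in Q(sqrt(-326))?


Tr(a + b*sqrt(d)) = (a + b*sqrt(d)) + (a - b*sqrt(d)) = 2a
= 2 * (21)
= 42

42


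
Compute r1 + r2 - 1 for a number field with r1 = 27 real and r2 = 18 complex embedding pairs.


By Dirichlet's unit theorem:
rank = r1 + r2 - 1
= 27 + 18 - 1
= 44

44


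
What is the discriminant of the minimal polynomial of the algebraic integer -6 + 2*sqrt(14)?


The element -6 + 2*sqrt(14) has minimal polynomial:
x^2 + 12*x - 20
Discriminant = (12)^2 - 4*(-20)
= 144 + 80
= 224

224


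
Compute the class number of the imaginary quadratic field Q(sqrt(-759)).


K = Q(sqrt(-759)). d mod 4 = 1, so D = disc(K) = d = -759
h(K) equals the number of primitive reduced positive-definite forms (a, b, c) = a*x^2 + b*x*y + c*y^2 with b^2 - 4ac = D,
where reduced means |b| <= a <= c, with b >= 0 whenever |b| = a or a = c, and primitive means gcd(a, b, c) = 1.
Reduced forces 3a^2 <= |D| = 759, so 1 <= a <= 15; b must have the parity of D, and c = (b^2 - D)/(4a) must be an integer >= a.
Enumerate a = 1..15, b in [-a, a]:
  a=1: (1, 1, 190)  [1]
  a=2: (2, -1, 95), (2, 1, 95)  [2]
  a=3: (3, 3, 64)  [1]
  a=4: (4, -3, 48), (4, 3, 48)  [2]
  a=5: (5, -1, 38), (5, 1, 38)  [2]
  a=6: (6, -3, 32), (6, 3, 32)  [2]
  a=7: (7, -5, 28), (7, 5, 28)  [2]
  a=8: (8, -3, 24), (8, 3, 24)  [2]
  a=9: none
  a=10: (10, -9, 21), (10, -1, 19), (10, 1, 19), (10, 9, 21)  [4]
  a=11: (11, 11, 20)  [1]
  a=12: (12, -3, 16), (12, 3, 16)  [2]
  a=13: none
  a=14: (14, -9, 15), (14, 5, 14), (14, 9, 15)  [3]
  a=15: none
Total reduced forms: 1 + 2 + 1 + 2 + 2 + 2 + 2 + 2 + 4 + 1 + 2 + 3 = 24
h = 24

24


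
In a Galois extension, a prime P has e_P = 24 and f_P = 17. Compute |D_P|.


|D_P| = e * f
= 24 * 17
= 408

408


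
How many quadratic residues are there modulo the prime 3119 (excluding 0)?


For prime p, the number of non-zero quadratic residues is (p-1)/2.
= (3119-1)/2
= 1559

1559


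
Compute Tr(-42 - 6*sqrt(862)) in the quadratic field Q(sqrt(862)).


Tr(a + b*sqrt(d)) = (a + b*sqrt(d)) + (a - b*sqrt(d)) = 2a
= 2 * (-42)
= -84

-84


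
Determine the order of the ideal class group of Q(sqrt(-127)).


K = Q(sqrt(-127)). d mod 4 = 1, so D = disc(K) = d = -127
h(K) equals the number of primitive reduced positive-definite forms (a, b, c) = a*x^2 + b*x*y + c*y^2 with b^2 - 4ac = D,
where reduced means |b| <= a <= c, with b >= 0 whenever |b| = a or a = c, and primitive means gcd(a, b, c) = 1.
Reduced forces 3a^2 <= |D| = 127, so 1 <= a <= 6; b must have the parity of D, and c = (b^2 - D)/(4a) must be an integer >= a.
Enumerate a = 1..6, b in [-a, a]:
  a=1: (1, 1, 32)  [1]
  a=2: (2, -1, 16), (2, 1, 16)  [2]
  a=3: none
  a=4: (4, -1, 8), (4, 1, 8)  [2]
  a=5..6: none
Total reduced forms: 1 + 2 + 2 = 5
h = 5

5


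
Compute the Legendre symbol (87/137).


p = 137 is prime, so compute (87/137) with the reciprocity algorithm (Jacobi-symbol steps: pull out 2s via (2/n), flip via reciprocity, reduce):
  reciprocity: (87/137) -> +(137/87)
  reduce: (50/87)
  pull out 2: (2/87) = +1  (since 87 mod 8 = 7)
  reciprocity: (25/87) -> +(87/25)
  reduce: (12/25)
  pull out 2: (2/25) = +1  (since 25 mod 8 = 1)
  pull out 2: (2/25) = +1  (since 25 mod 8 = 1)
  reciprocity: (3/25) -> +(25/3)
  reduce: (1/3)
  (1/3) = 1
Product of signs = 1
(87/137) = 1

1


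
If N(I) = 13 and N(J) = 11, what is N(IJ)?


N(IJ) = N(I) * N(J)
= 13 * 11
= 143

143


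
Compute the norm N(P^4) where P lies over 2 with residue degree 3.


N(P^a) = p^(a*f)
= 2^(4*3)
= 2^12
= 4096

4096


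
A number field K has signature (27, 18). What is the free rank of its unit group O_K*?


By Dirichlet's unit theorem:
rank = r1 + r2 - 1
= 27 + 18 - 1
= 44

44


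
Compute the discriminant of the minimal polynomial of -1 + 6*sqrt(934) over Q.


The element -1 + 6*sqrt(934) has minimal polynomial:
x^2 + 2*x - 33623
Discriminant = (2)^2 - 4*(-33623)
= 4 + 134492
= 134496

134496


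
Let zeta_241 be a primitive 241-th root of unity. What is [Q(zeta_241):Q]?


The degree equals Euler's totient phi(241).
241 = 241
phi(241) = 240

240


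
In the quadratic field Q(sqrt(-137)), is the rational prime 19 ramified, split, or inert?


K = Q(sqrt(-137)). Since d mod 4 = 3, disc(K) = -548.
Check p | disc: -548 mod 19 = 3.
p does not divide disc. Compute Legendre symbol (d/p):
15^((19-1)/2) mod 19 = -1
(d/p) = -1, so p is inert: (p) stays prime with e=1, f=2, g=1.
Therefore p is inert.

inert


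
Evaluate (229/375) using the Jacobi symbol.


Compute (229/375) via quadratic reciprocity:
  reciprocity: (229/375) -> +(375/229)
  reduce: (146/229)
  pull out 2: (2/229) = -1  (since 229 mod 8 = 5)
  reciprocity: (73/229) -> +(229/73)
  reduce: (10/73)
  pull out 2: (2/73) = +1  (since 73 mod 8 = 1)
  reciprocity: (5/73) -> +(73/5)
  reduce: (3/5)
  reciprocity: (3/5) -> +(5/3)
  reduce: (2/3)
  pull out 2: (2/3) = -1  (since 3 mod 8 = 3)
  (1/3) = 1
Product of signs = 1

1


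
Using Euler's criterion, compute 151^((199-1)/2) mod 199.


p = 199 is prime and the exponent is (p-1)/2 = 99, so by Euler's criterion 151^99 = (151/199) = +1 or -1 mod 199.
Compute by square-and-multiply:
  99 = 64 + 32 + 2 + 1 (binary 1100011)
  Repeated squaring mod 199: 151^1 = 151, 151^2 = 115, 151^4 = 91, 151^8 = 122, 151^16 = 158, 151^32 = 89, 151^64 = 160
  151^99 = 151^64 * 151^32 * 151^2 * 151^1 = 160 * 89 * 115 * 151 mod 199
    160 * 89 = 14240 = 111 mod 199
    111 * 115 = 12765 = 29 mod 199
    29 * 151 = 4379 = 1 mod 199
  151^99 = 1 mod 199
Result 1: 151 is a quadratic residue mod 199.
151^99 mod 199 = 1

1


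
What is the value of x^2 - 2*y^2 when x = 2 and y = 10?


x^2 - d*y^2
= 2^2 - 2*10^2
= 4 - 200
= -196

-196


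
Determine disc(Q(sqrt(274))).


For K = Q(sqrt(d)) with d squarefree: disc(K) = d if d = 1 mod 4, and disc(K) = 4d if d = 2 or 3 mod 4.
Here d = 274, and d mod 4 = 2.
d = 2 mod 4, not 1 (O_K = Z[sqrt(d)]), so disc(K) = 4d = 4 * (274) = 1096

1096


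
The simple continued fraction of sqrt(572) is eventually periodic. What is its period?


Run the CF algorithm for sqrt(572).
a_0 = floor(sqrt(572)) = 23; set m_0=0, q_0=1.
Recurrence: m' = q*a - m,  q' = (d - m'^2)/q,  a' = floor((a_0 + m')/q').
  step 1: m=23, q=43, a=1
  step 2: m=20, q=4, a=10
  step 3: m=20, q=43, a=1
  step 4: m=23, q=1, a=46
a_4 = 2*a_0 = 46, so the period closes here.
sqrt(572) = [23; 1, 10, 1, 46]
Period length = 4

4


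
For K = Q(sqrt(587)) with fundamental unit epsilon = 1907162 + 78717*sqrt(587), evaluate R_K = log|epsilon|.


epsilon = 1907162 + 78717*sqrt(587)
= 3.8143e+06
R = ln(3.8143e+06)
= 15.1543

15.1543


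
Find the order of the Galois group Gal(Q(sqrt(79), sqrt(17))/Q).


The 2 square roots of distinct primes are multiplicatively independent over Q,
so [K:Q] = 2^2 and Gal(K/Q) is isomorphic to (Z/2Z)^2.
|Gal| = 2^2 = 4

4


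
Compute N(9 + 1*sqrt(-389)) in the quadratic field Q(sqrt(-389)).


N(a + b*sqrt(d)) = a^2 - d*b^2
= (9)^2 - (-389)*(1)^2
= 81 + 389
= 470

470


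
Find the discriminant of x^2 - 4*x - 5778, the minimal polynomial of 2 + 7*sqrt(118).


The element 2 + 7*sqrt(118) has minimal polynomial:
x^2 - 4*x - 5778
Discriminant = (-4)^2 - 4*(-5778)
= 16 + 23112
= 23128

23128


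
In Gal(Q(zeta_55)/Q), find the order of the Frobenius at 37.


The Frobenius at p in Gal(Q(zeta_n)/Q) = (Z/nZ)* is the class of p, so its order is ord_55(37), the smallest k >= 1 with 37^k = 1 mod 55.
n = 55 = 5 * 11, phi(55) = 40; the order divides phi(n).
Divisors of 40: 1, 2, 4, 5, 8, 10, 20, 40
Repeated squaring mod 55: 37^1 = 37, 37^2 = 49, 37^4 = 36, 37^8 = 31, 37^16 = 26, 37^32 = 16
Test divisors in increasing order:
  k=1: 37^1 = 37 mod 55
  k=2: 37^2 = 49 mod 55
  k=4: 37^4 = 36 mod 55
  k=5: 37^5 = 36 * 37 = 12 mod 55
  k=8: 37^8 = 31 mod 55
  k=10: 37^10 = 31 * 49 = 34 mod 55
  k=20: 37^20 = 26 * 36 = 1 mod 55  <- first divisor giving 1
Order = 20

20


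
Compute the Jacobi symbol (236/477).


Compute (236/477) via quadratic reciprocity:
  pull out 2: (2/477) = -1  (since 477 mod 8 = 5)
  pull out 2: (2/477) = -1  (since 477 mod 8 = 5)
  reciprocity: (59/477) -> +(477/59)
  reduce: (5/59)
  reciprocity: (5/59) -> +(59/5)
  reduce: (4/5)
  pull out 2: (2/5) = -1  (since 5 mod 8 = 5)
  pull out 2: (2/5) = -1  (since 5 mod 8 = 5)
  (1/5) = 1
Product of signs = 1

1


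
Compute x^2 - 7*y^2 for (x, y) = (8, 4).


x^2 - d*y^2
= 8^2 - 7*4^2
= 64 - 112
= -48

-48


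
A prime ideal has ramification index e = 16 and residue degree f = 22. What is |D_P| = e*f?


|D_P| = e * f
= 16 * 22
= 352

352


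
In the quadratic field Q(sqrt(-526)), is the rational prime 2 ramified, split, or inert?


K = Q(sqrt(-526)). Since d mod 4 = 2, disc(K) = -2104.
Check p | disc: -2104 mod 2 = 0.
p divides disc, so p ramifies: (p) = P^2 with e=2, f=1, g=1.
Therefore p is ramified.

ramified


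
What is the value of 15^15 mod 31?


p = 31 is prime and the exponent is (p-1)/2 = 15, so by Euler's criterion 15^15 = (15/31) = +1 or -1 mod 31.
Compute by square-and-multiply:
  15 = 8 + 4 + 2 + 1 (binary 1111)
  Repeated squaring mod 31: 15^1 = 15, 15^2 = 8, 15^4 = 2, 15^8 = 4
  15^15 = 15^8 * 15^4 * 15^2 * 15^1 = 4 * 2 * 8 * 15 mod 31
    4 * 2 = 8 = 8 mod 31
    8 * 8 = 64 = 2 mod 31
    2 * 15 = 30 = 30 mod 31
  15^15 = 30 mod 31
Result 30 = p - 1 = -1 mod 31: 15 is a quadratic non-residue mod 31. As a residue in [0, p-1] the value is 30.
15^15 mod 31 = 30

30


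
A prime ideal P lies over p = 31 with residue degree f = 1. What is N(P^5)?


N(P^a) = p^(a*f)
= 31^(5*1)
= 31^5
= 28629151

28629151


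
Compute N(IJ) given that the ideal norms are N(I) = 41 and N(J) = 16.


N(IJ) = N(I) * N(J)
= 41 * 16
= 656

656


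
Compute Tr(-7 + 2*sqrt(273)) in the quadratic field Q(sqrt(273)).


Tr(a + b*sqrt(d)) = (a + b*sqrt(d)) + (a - b*sqrt(d)) = 2a
= 2 * (-7)
= -14

-14


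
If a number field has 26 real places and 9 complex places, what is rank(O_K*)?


By Dirichlet's unit theorem:
rank = r1 + r2 - 1
= 26 + 9 - 1
= 34

34


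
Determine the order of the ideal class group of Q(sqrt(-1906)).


K = Q(sqrt(-1906)). d mod 4 = 2, so D = disc(K) = 4d = -7624
h(K) equals the number of primitive reduced positive-definite forms (a, b, c) = a*x^2 + b*x*y + c*y^2 with b^2 - 4ac = D,
where reduced means |b| <= a <= c, with b >= 0 whenever |b| = a or a = c, and primitive means gcd(a, b, c) = 1.
Reduced forces 3a^2 <= |D| = 7624, so 1 <= a <= 50; b must have the parity of D, and c = (b^2 - D)/(4a) must be an integer >= a.
Enumerate a = 1..50, b in [-a, a]:
  a=1: (1, 0, 1906)  [1]
  a=2: (2, 0, 953)  [1]
  a=3..4: none
  a=5: (5, -4, 382), (5, 4, 382)  [2]
  a=6..9: none
  a=10: (10, -4, 191), (10, 4, 191)  [2]
  a=11..16: none
  a=17: (17, -14, 115), (17, 14, 115)  [2]
  a=18..22: none
  a=23: (23, -14, 85), (23, 14, 85)  [2]
  a=24: none
  a=25: (25, -24, 82), (25, 24, 82)  [2]
  a=26..30: none
  a=31: (31, -8, 62), (31, 8, 62)  [2]
  a=32..33: none
  a=34: (34, -20, 59), (34, 20, 59)  [2]
  a=35..40: none
  a=41: (41, -24, 50), (41, 24, 50)  [2]
  a=42..45: none
  a=46: (46, -32, 47), (46, 32, 47)  [2]
  a=47..50: none
Total reduced forms: 1 + 1 + 2 + 2 + 2 + 2 + 2 + 2 + 2 + 2 + 2 = 20
h = 20

20


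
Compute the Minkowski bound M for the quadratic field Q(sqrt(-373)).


d = -373, d mod 4 = 3, so disc(K) = 4d = -1492; |disc(K)| = 1492
Imaginary quadratic field, so n = 2, s = r2 = 1, r1 = 0
M = (n!/n^n) * (4/pi)^s * sqrt(|disc(K)|) = (2!/2^2) * (4/pi)^1 * sqrt(1492)
= 0.5 * 1.273240 * 38.626416
= 24.5903

24.5903


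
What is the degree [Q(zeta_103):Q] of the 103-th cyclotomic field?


The degree equals Euler's totient phi(103).
103 = 103
phi(103) = 102

102


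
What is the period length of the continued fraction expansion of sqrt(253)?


Run the CF algorithm for sqrt(253).
a_0 = floor(sqrt(253)) = 15; set m_0=0, q_0=1.
Recurrence: m' = q*a - m,  q' = (d - m'^2)/q,  a' = floor((a_0 + m')/q').
  step 1: m=15, q=28, a=1
  step 2: m=13, q=3, a=9
  step 3: m=14, q=19, a=1
  step 4: m=5, q=12, a=1
  step 5: m=7, q=17, a=1
  step 6: m=10, q=9, a=2
  step 7: m=8, q=21, a=1
  step 8: m=13, q=4, a=7
  step 9: m=15, q=7, a=4
  step 10: m=13, q=12, a=2
  step 11: m=11, q=11, a=2
  step 12: m=11, q=12, a=2
  step 13: m=13, q=7, a=4
  step 14: m=15, q=4, a=7
  step 15: m=13, q=21, a=1
  step 16: m=8, q=9, a=2
  step 17: m=10, q=17, a=1
  step 18: m=7, q=12, a=1
  step 19: m=5, q=19, a=1
  step 20: m=14, q=3, a=9
  step 21: m=13, q=28, a=1
  step 22: m=15, q=1, a=30
a_22 = 2*a_0 = 30, so the period closes here.
sqrt(253) = [15; 1, 9, 1, 1, 1, 2, 1, 7, 4, 2, 2, 2, 4, 7, 1, 2, 1, 1, 1, 9, 1, 30]
Period length = 22

22


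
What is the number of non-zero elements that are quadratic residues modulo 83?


For prime p, the number of non-zero quadratic residues is (p-1)/2.
= (83-1)/2
= 41

41


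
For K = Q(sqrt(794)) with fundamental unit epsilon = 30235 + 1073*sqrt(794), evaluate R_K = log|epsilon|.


epsilon = 30235 + 1073*sqrt(794)
= 60470.0000
R = ln(60470.0000)
= 11.0099

11.0099


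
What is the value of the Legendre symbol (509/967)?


p = 967 is prime, so compute (509/967) with the reciprocity algorithm (Jacobi-symbol steps: pull out 2s via (2/n), flip via reciprocity, reduce):
  reciprocity: (509/967) -> +(967/509)
  reduce: (458/509)
  pull out 2: (2/509) = -1  (since 509 mod 8 = 5)
  reciprocity: (229/509) -> +(509/229)
  reduce: (51/229)
  reciprocity: (51/229) -> +(229/51)
  reduce: (25/51)
  reciprocity: (25/51) -> +(51/25)
  reduce: (1/25)
  (1/25) = 1
Product of signs = -1
(509/967) = -1

-1


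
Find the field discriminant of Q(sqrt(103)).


For K = Q(sqrt(d)) with d squarefree: disc(K) = d if d = 1 mod 4, and disc(K) = 4d if d = 2 or 3 mod 4.
Here d = 103, and d mod 4 = 3.
d = 3 mod 4, not 1 (O_K = Z[sqrt(d)]), so disc(K) = 4d = 4 * (103) = 412

412


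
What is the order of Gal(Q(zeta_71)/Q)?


|Gal(Q(zeta_71)/Q)| = phi(71)
= 70

70


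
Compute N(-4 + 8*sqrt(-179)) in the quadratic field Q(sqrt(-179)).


N(a + b*sqrt(d)) = a^2 - d*b^2
= (-4)^2 - (-179)*(8)^2
= 16 + 11456
= 11472

11472


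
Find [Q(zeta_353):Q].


The degree equals Euler's totient phi(353).
353 = 353
phi(353) = 352

352


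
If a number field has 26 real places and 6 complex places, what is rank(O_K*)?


By Dirichlet's unit theorem:
rank = r1 + r2 - 1
= 26 + 6 - 1
= 31

31


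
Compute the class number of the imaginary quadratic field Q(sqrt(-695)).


K = Q(sqrt(-695)). d mod 4 = 1, so D = disc(K) = d = -695
h(K) equals the number of primitive reduced positive-definite forms (a, b, c) = a*x^2 + b*x*y + c*y^2 with b^2 - 4ac = D,
where reduced means |b| <= a <= c, with b >= 0 whenever |b| = a or a = c, and primitive means gcd(a, b, c) = 1.
Reduced forces 3a^2 <= |D| = 695, so 1 <= a <= 15; b must have the parity of D, and c = (b^2 - D)/(4a) must be an integer >= a.
Enumerate a = 1..15, b in [-a, a]:
  a=1: (1, 1, 174)  [1]
  a=2: (2, -1, 87), (2, 1, 87)  [2]
  a=3: (3, -1, 58), (3, 1, 58)  [2]
  a=4: (4, -3, 44), (4, 3, 44)  [2]
  a=5: (5, 5, 36)  [1]
  a=6: (6, -5, 30), (6, -1, 29), (6, 1, 29), (6, 5, 30)  [4]
  a=7: none
  a=8: (8, -3, 22), (8, 3, 22)  [2]
  a=9: (9, -5, 20), (9, 5, 20)  [2]
  a=10: (10, -5, 18), (10, 5, 18)  [2]
  a=11: (11, -3, 16), (11, 3, 16)  [2]
  a=12: (12, -11, 17), (12, -5, 15), (12, 5, 15), (12, 11, 17)  [4]
  a=13..15: none
Total reduced forms: 1 + 2 + 2 + 2 + 1 + 4 + 2 + 2 + 2 + 2 + 4 = 24
h = 24

24


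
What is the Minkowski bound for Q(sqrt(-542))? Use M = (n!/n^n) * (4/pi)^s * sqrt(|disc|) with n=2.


d = -542, d mod 4 = 2, so disc(K) = 4d = -2168; |disc(K)| = 2168
Imaginary quadratic field, so n = 2, s = r2 = 1, r1 = 0
M = (n!/n^n) * (4/pi)^s * sqrt(|disc(K)|) = (2!/2^2) * (4/pi)^1 * sqrt(2168)
= 0.5 * 1.273240 * 46.561787
= 29.6422

29.6422


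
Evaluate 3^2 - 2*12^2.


x^2 - d*y^2
= 3^2 - 2*12^2
= 9 - 288
= -279

-279


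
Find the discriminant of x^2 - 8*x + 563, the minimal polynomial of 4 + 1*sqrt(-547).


The element 4 + 1*sqrt(-547) has minimal polynomial:
x^2 - 8*x + 563
Discriminant = (-8)^2 - 4*(563)
= 64 - 2252
= -2188

-2188
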